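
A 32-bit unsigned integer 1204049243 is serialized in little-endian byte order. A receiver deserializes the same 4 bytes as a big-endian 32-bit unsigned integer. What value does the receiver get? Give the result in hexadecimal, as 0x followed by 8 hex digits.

1204049243 in 32-bit hexadecimal is 0x47C4555B.
Stored little-endian, the bytes at ascending addresses are 5B 55 C4 47.
Read back as big-endian, the last byte is least significant, giving 0x5B55C447.

0x5B55C447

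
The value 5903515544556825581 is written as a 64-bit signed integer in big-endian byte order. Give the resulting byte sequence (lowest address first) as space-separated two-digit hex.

51 ED 80 1C 0F 4E 6B ED

5903515544556825581 in hexadecimal, padded to 64 bits, is 0x51ED801C0F4E6BED.
Split into bytes (most-significant first): 51 ED 80 1C 0F 4E 6B ED.
Big-endian stores the most-significant byte at the lowest address.
So the memory order matches the most-significant-first order: 51 ED 80 1C 0F 4E 6B ED.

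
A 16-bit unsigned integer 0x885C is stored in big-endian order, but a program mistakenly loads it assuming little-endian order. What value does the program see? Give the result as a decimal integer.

23688

Stored big-endian, the bytes at ascending addresses are 88 5C.
Read back as little-endian, the first byte is least significant, giving 0x5C88.
0x5C88 = 23688.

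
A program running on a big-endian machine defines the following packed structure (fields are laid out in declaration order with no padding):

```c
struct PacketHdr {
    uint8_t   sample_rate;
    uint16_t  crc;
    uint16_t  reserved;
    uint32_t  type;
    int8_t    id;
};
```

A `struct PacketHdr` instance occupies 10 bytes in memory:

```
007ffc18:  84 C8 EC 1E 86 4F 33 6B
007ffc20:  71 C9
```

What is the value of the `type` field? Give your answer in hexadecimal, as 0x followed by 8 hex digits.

0x4F336B71

`type` follows `sample_rate` (1 B), `crc` (2 B), `reserved` (2 B), so it starts at offset 1 + 2 + 2 = 5 and occupies 4 bytes.
Bytes at offsets 5..8: 4F 33 6B 71.
Big-endian: lowest address holds the most-significant byte.
The bytes are already most-significant first: 0x4F336B71.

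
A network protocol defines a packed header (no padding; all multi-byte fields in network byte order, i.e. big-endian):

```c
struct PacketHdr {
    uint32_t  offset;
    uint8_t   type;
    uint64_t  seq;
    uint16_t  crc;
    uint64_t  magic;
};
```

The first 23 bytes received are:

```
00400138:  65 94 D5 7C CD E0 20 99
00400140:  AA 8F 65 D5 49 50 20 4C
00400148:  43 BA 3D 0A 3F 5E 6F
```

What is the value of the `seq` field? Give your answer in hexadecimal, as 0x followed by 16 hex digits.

0xE02099AA8F65D549

`seq` follows `offset` (4 B), `type` (1 B), so it starts at offset 4 + 1 = 5 and occupies 8 bytes.
Bytes at offsets 5..12: E0 20 99 AA 8F 65 D5 49.
In big-endian order the high byte comes first in memory.
The bytes are already most-significant first: 0xE02099AA8F65D549.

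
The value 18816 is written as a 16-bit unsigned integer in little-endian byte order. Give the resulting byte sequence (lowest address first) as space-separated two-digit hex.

80 49

18816 in hexadecimal, padded to 16 bits, is 0x4980.
Split into bytes (most-significant first): 49 80.
Little-endian stores the least-significant byte at the lowest address.
So at ascending addresses the bytes are 80 49.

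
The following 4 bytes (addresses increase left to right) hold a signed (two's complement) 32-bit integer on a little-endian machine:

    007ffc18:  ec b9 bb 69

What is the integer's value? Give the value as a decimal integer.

1773910508

Little-endian: lowest address holds the least-significant byte.
Reassemble most-significant byte first: 69 BB B9 EC → 0x69BBB9EC.
0x69BBB9EC = 1773910508.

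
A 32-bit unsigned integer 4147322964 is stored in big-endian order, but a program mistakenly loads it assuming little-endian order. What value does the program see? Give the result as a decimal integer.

4147322964 in 32-bit hexadecimal is 0xF7332054.
Stored big-endian, the bytes at ascending addresses are F7 33 20 54.
Read back as little-endian, the first byte is least significant, giving 0x542033F7.
0x542033F7 = 1411396599.

1411396599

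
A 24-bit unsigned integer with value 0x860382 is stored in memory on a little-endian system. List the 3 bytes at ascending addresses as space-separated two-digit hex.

Split into bytes (most-significant first): 86 03 82.
Little-endian: lowest address holds the least-significant byte.
So at ascending addresses the bytes are 82 03 86.

82 03 86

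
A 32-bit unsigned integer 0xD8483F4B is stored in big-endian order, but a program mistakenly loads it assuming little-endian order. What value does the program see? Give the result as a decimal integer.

Stored big-endian, the bytes at ascending addresses are D8 48 3F 4B.
Read back as little-endian, the first byte is least significant, giving 0x4B3F48D8.
0x4B3F48D8 = 1262438616.

1262438616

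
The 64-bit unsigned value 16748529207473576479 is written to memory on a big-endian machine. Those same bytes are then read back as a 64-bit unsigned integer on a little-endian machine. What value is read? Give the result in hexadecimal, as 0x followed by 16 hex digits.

0x1F9AB7A193BA6EE8

16748529207473576479 in 64-bit hexadecimal is 0xE86EBA93A1B79A1F.
Stored big-endian, the bytes at ascending addresses are E8 6E BA 93 A1 B7 9A 1F.
Read back as little-endian, the first byte is least significant, giving 0x1F9AB7A193BA6EE8.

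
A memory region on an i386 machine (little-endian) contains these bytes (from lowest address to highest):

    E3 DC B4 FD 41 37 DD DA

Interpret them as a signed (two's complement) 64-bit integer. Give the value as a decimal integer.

Little-endian stores the least-significant byte at the lowest address.
Reassemble most-significant byte first: DA DD 37 41 FD B4 DC E3 → 0xDADD3741FDB4DCE3.
Top bit is set, so as a signed 64-bit value this is 0xDADD3741FDB4DCE3 − 2^64 = -2675921847019315997.

-2675921847019315997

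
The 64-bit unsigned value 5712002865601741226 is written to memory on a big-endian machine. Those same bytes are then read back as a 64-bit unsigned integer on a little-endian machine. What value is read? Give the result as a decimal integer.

5712002865601741226 in 64-bit hexadecimal is 0x4F451C57C03481AA.
Stored big-endian, the bytes at ascending addresses are 4F 45 1C 57 C0 34 81 AA.
Read back as little-endian, the first byte is least significant, giving 0xAA8134C0571C454F.
0xAA8134C0571C454F = 12286159259143259471.

12286159259143259471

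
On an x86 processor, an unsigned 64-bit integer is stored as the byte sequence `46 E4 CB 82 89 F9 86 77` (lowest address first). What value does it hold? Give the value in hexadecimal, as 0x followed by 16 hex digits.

0x7786F98982CBE446

Little-endian: lowest address holds the least-significant byte.
Reassemble most-significant byte first: 77 86 F9 89 82 CB E4 46 → 0x7786F98982CBE446.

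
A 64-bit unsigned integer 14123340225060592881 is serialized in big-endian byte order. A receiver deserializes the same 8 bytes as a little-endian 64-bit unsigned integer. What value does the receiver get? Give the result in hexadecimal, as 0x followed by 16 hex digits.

14123340225060592881 in 64-bit hexadecimal is 0xC4002F1B24B8DCF1.
Stored big-endian, the bytes at ascending addresses are C4 00 2F 1B 24 B8 DC F1.
Read back as little-endian, the first byte is least significant, giving 0xF1DCB8241B2F00C4.

0xF1DCB8241B2F00C4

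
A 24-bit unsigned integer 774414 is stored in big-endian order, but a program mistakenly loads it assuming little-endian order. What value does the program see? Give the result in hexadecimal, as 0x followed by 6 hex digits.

0x0ED10B

774414 in 24-bit hexadecimal is 0x0BD10E.
Stored big-endian, the bytes at ascending addresses are 0B D1 0E.
Read back as little-endian, the first byte is least significant, giving 0x0ED10B.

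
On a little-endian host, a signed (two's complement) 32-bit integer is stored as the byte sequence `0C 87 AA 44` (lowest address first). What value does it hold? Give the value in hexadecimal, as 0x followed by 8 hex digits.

0x44AA870C

Little-endian stores the least-significant byte at the lowest address.
Reassemble most-significant byte first: 44 AA 87 0C → 0x44AA870C.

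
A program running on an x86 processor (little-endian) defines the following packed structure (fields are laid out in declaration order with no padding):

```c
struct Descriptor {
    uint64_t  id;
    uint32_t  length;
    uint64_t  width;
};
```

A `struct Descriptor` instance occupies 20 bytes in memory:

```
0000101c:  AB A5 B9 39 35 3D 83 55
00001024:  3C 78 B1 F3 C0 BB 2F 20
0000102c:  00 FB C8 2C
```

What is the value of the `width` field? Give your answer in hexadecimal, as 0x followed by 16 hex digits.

0x2CC8FB00202FBBC0

`width` follows `id` (8 B), `length` (4 B), so it starts at offset 8 + 4 = 12 and occupies 8 bytes.
Bytes at offsets 12..19: C0 BB 2F 20 00 FB C8 2C.
Little-endian: lowest address holds the least-significant byte.
Reassemble most-significant byte first: 2C C8 FB 00 20 2F BB C0 → 0x2CC8FB00202FBBC0.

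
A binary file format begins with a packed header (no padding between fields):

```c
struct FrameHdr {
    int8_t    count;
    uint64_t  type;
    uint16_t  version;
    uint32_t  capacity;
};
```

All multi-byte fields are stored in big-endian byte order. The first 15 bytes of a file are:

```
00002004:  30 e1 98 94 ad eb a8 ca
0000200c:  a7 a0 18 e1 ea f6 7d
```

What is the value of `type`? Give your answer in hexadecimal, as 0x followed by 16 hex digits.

`type` follows `count` (1 byte), so it starts at byte offset 1 and occupies 8 bytes.
Bytes at offsets 1..8: E1 98 94 AD EB A8 CA A7.
Big-endian stores the most-significant byte at the lowest address.
The bytes are already most-significant first: 0xE19894ADEBA8CAA7.

0xE19894ADEBA8CAA7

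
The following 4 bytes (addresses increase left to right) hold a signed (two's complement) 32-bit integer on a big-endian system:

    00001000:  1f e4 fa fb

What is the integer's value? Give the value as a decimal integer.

Big-endian: lowest address holds the most-significant byte.
The bytes are already most-significant first: 0x1FE4FAFB.
0x1FE4FAFB = 535100155.

535100155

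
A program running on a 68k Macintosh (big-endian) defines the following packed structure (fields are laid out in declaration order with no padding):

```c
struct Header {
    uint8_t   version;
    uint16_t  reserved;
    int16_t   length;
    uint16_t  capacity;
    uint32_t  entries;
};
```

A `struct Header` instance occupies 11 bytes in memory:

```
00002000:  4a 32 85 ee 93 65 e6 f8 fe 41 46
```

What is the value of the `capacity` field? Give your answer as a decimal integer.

26086

`capacity` follows `version` (1 B), `reserved` (2 B), `length` (2 B), so it starts at offset 1 + 2 + 2 = 5 and occupies 2 bytes.
Bytes at offsets 5..6: 65 E6.
Big-endian: lowest address holds the most-significant byte.
The bytes are already most-significant first: 0x65E6.
0x65E6 = 26086.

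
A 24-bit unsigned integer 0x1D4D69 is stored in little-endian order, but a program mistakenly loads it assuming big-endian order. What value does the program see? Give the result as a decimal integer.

6901021

Stored little-endian, the bytes at ascending addresses are 69 4D 1D.
Read back as big-endian, the last byte is least significant, giving 0x694D1D.
0x694D1D = 6901021.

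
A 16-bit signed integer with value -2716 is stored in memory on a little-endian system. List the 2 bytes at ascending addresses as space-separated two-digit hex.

64 F5

Two's complement of -2716 in 16 bits: 2716 = 0x0A9C; invert → 0xF563; add 1 → 0xF564.
Split into bytes (most-significant first): F5 64.
Little-endian stores the least-significant byte at the lowest address.
So at ascending addresses the bytes are 64 F5.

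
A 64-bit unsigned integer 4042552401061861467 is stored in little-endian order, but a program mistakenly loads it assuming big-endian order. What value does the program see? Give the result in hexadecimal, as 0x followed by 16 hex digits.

0x5BD8318BFD071A38

4042552401061861467 in 64-bit hexadecimal is 0x381A07FD8B31D85B.
Stored little-endian, the bytes at ascending addresses are 5B D8 31 8B FD 07 1A 38.
Read back as big-endian, the last byte is least significant, giving 0x5BD8318BFD071A38.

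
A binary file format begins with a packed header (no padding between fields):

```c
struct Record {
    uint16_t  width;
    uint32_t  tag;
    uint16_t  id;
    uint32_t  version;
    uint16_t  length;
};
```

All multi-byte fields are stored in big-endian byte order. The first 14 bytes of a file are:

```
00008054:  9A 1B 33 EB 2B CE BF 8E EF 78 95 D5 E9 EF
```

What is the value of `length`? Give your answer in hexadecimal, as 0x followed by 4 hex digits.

0xE9EF

`length` follows `width` (2 B), `tag` (4 B), `id` (2 B), `version` (4 B), so it starts at offset 2 + 4 + 2 + 4 = 12 and occupies 2 bytes.
Bytes at offsets 12..13: E9 EF.
Big-endian: lowest address holds the most-significant byte.
The bytes are already most-significant first: 0xE9EF.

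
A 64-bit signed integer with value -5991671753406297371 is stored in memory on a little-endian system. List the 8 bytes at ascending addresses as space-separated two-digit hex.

Two's complement of -5991671753406297371 in 64 bits: 5991671753406297371 = 0x5326B1B6E886351B; invert → 0xACD94E491779CAE4; add 1 → 0xACD94E491779CAE5.
Split into bytes (most-significant first): AC D9 4E 49 17 79 CA E5.
Little-endian: lowest address holds the least-significant byte.
So at ascending addresses the bytes are E5 CA 79 17 49 4E D9 AC.

E5 CA 79 17 49 4E D9 AC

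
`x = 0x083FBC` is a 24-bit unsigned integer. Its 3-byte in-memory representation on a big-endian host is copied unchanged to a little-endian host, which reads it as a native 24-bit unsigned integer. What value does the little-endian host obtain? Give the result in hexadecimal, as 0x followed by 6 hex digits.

0xBC3F08

Stored big-endian, the bytes at ascending addresses are 08 3F BC.
Read back as little-endian, the first byte is least significant, giving 0xBC3F08.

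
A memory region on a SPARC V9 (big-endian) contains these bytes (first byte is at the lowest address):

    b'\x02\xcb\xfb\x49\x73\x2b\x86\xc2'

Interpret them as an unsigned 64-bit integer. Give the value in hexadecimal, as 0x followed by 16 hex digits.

0x02CBFB49732B86C2

Big-endian: lowest address holds the most-significant byte.
The bytes are already most-significant first: 0x02CBFB49732B86C2.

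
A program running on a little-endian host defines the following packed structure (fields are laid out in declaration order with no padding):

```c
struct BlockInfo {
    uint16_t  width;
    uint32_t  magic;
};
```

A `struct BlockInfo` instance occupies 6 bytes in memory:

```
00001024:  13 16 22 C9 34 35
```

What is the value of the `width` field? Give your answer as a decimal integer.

`width` is the first field, at byte offset 0, occupying 2 bytes.
Bytes at offsets 0..1: 13 16.
In little-endian order the low byte comes first in memory.
Reassemble most-significant byte first: 16 13 → 0x1613.
0x1613 = 5651.

5651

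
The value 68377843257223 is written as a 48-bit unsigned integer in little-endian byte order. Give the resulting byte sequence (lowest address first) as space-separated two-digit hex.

87 CF 0E 75 30 3E

68377843257223 in hexadecimal, padded to 48 bits, is 0x3E30750ECF87.
Split into bytes (most-significant first): 3E 30 75 0E CF 87.
In little-endian order the low byte comes first in memory.
So at ascending addresses the bytes are 87 CF 0E 75 30 3E.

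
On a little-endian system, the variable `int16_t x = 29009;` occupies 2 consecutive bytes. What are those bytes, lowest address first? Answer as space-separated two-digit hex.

51 71

29009 in hexadecimal, padded to 16 bits, is 0x7151.
Split into bytes (most-significant first): 71 51.
In little-endian order the low byte comes first in memory.
So at ascending addresses the bytes are 51 71.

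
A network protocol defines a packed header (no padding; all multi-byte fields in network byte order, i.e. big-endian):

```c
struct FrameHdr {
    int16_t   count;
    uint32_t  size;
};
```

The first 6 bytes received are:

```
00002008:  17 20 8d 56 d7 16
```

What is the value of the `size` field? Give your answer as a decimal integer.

2371278614

`size` follows `count` (2 bytes), so it starts at byte offset 2 and occupies 4 bytes.
Bytes at offsets 2..5: 8D 56 D7 16.
Big-endian: lowest address holds the most-significant byte.
The bytes are already most-significant first: 0x8D56D716.
0x8D56D716 = 2371278614.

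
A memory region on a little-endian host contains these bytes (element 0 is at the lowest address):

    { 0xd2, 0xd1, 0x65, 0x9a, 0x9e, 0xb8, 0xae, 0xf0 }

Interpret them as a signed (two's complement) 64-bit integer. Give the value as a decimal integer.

Little-endian stores the least-significant byte at the lowest address.
Reassemble most-significant byte first: F0 AE B8 9E 9A 65 D1 D2 → 0xF0AEB89E9A65D1D2.
Top bit is set, so as a signed 64-bit value this is 0xF0AEB89E9A65D1D2 − 2^64 = -1103741867324485166.

-1103741867324485166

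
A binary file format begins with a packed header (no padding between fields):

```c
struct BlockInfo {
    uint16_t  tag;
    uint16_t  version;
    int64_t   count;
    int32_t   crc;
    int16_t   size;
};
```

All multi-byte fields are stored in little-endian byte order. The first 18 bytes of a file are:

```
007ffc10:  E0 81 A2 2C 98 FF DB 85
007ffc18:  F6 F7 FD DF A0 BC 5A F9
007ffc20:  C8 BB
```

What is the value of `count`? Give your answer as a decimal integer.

`count` follows `tag` (2 B), `version` (2 B), so it starts at offset 2 + 2 = 4 and occupies 8 bytes.
Bytes at offsets 4..11: 98 FF DB 85 F6 F7 FD DF.
Little-endian: lowest address holds the least-significant byte.
Reassemble most-significant byte first: DF FD F7 F6 85 DB FF 98 → 0xDFFDF7F685DBFF98.
Top bit is set, so as a signed 64-bit value this is 0xDFFDF7F685DBFF98 − 2^64 = -2306414795964022888.

-2306414795964022888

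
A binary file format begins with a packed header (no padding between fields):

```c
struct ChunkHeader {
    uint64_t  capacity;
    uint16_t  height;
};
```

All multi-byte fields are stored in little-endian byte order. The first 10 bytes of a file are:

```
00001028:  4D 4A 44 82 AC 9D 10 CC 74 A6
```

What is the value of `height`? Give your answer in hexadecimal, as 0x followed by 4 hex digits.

`height` follows `capacity` (8 bytes), so it starts at byte offset 8 and occupies 2 bytes.
Bytes at offsets 8..9: 74 A6.
Little-endian: lowest address holds the least-significant byte.
Reassemble most-significant byte first: A6 74 → 0xA674.

0xA674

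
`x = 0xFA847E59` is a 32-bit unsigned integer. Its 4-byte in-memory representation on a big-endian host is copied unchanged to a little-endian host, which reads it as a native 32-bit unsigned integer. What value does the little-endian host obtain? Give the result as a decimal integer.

1501463802

Stored big-endian, the bytes at ascending addresses are FA 84 7E 59.
Read back as little-endian, the first byte is least significant, giving 0x597E84FA.
0x597E84FA = 1501463802.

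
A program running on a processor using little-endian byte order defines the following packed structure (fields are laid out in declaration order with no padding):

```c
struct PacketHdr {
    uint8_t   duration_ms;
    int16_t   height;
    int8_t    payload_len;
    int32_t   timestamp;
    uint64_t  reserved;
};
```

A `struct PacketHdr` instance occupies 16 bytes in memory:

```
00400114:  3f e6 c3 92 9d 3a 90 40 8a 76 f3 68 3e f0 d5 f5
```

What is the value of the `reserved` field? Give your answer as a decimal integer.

`reserved` follows `duration_ms` (1 B), `height` (2 B), `payload_len` (1 B), `timestamp` (4 B), so it starts at offset 1 + 2 + 1 + 4 = 8 and occupies 8 bytes.
Bytes at offsets 8..15: 8A 76 F3 68 3E F0 D5 F5.
In little-endian order the low byte comes first in memory.
Reassemble most-significant byte first: F5 D5 F0 3E 68 F3 76 8A → 0xF5D5F03E68F3768A.
0xF5D5F03E68F3768A = 17714328860171138698.

17714328860171138698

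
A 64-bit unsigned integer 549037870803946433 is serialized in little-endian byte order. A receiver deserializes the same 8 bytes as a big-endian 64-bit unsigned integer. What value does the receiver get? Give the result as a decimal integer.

13946383440234651143

549037870803946433 in 64-bit hexadecimal is 0x079E9308D9818BC1.
Stored little-endian, the bytes at ascending addresses are C1 8B 81 D9 08 93 9E 07.
Read back as big-endian, the last byte is least significant, giving 0xC18B81D908939E07.
0xC18B81D908939E07 = 13946383440234651143.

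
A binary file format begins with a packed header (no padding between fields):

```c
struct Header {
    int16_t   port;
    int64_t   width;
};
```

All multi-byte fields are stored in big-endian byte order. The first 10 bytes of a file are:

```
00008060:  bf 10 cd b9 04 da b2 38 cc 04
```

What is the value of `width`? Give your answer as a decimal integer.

-3622859087903405052

`width` follows `port` (2 bytes), so it starts at byte offset 2 and occupies 8 bytes.
Bytes at offsets 2..9: CD B9 04 DA B2 38 CC 04.
Big-endian: lowest address holds the most-significant byte.
The bytes are already most-significant first: 0xCDB904DAB238CC04.
Top bit is set, so as a signed 64-bit value this is 0xCDB904DAB238CC04 − 2^64 = -3622859087903405052.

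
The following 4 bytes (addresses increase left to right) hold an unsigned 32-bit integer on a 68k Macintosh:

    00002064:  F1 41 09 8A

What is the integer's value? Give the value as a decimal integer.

In big-endian order the high byte comes first in memory.
The bytes are already most-significant first: 0xF141098A.
0xF141098A = 4047571338.

4047571338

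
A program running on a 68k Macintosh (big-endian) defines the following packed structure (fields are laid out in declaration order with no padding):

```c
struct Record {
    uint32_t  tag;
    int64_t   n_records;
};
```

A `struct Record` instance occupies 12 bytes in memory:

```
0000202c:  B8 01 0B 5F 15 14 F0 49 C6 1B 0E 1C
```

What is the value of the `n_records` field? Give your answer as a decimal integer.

1519103173977640476

`n_records` follows `tag` (4 bytes), so it starts at byte offset 4 and occupies 8 bytes.
Bytes at offsets 4..11: 15 14 F0 49 C6 1B 0E 1C.
Big-endian: lowest address holds the most-significant byte.
The bytes are already most-significant first: 0x1514F049C61B0E1C.
0x1514F049C61B0E1C = 1519103173977640476.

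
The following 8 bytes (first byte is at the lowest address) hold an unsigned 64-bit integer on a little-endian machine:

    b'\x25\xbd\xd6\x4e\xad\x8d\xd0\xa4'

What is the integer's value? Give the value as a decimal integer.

Little-endian: lowest address holds the least-significant byte.
Reassemble most-significant byte first: A4 D0 8D AD 4E D6 BD 25 → 0xA4D08DAD4ED6BD25.
0xA4D08DAD4ED6BD25 = 11876147992867552549.

11876147992867552549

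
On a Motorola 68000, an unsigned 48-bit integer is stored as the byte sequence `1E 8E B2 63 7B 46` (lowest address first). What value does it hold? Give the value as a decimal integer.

In big-endian order the high byte comes first in memory.
The bytes are already most-significant first: 0x1E8EB2637B46.
0x1E8EB2637B46 = 33598227053382.

33598227053382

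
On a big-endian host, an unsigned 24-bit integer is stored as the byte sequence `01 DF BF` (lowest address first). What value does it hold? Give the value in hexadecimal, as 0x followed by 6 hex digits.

0x01DFBF

Big-endian: lowest address holds the most-significant byte.
The bytes are already most-significant first: 0x01DFBF.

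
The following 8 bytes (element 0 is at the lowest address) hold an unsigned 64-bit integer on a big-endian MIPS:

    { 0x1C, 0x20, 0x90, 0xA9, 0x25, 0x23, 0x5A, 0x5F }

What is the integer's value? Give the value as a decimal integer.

2026778888463669855

Big-endian stores the most-significant byte at the lowest address.
The bytes are already most-significant first: 0x1C2090A925235A5F.
0x1C2090A925235A5F = 2026778888463669855.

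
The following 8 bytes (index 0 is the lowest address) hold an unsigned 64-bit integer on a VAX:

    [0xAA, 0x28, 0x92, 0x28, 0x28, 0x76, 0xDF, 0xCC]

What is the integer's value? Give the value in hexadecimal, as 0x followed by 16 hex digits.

In little-endian order the low byte comes first in memory.
Reassemble most-significant byte first: CC DF 76 28 28 92 28 AA → 0xCCDF7628289228AA.

0xCCDF7628289228AA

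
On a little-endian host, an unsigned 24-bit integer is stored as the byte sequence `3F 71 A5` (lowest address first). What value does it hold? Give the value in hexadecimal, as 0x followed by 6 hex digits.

0xA5713F

Little-endian stores the least-significant byte at the lowest address.
Reassemble most-significant byte first: A5 71 3F → 0xA5713F.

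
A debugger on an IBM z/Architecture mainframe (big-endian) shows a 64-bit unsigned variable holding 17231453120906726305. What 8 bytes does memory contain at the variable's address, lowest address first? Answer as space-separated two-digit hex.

17231453120906726305 in hexadecimal, padded to 64 bits, is 0xEF226B513B710BA1.
Split into bytes (most-significant first): EF 22 6B 51 3B 71 0B A1.
Big-endian: lowest address holds the most-significant byte.
So the memory order matches the most-significant-first order: EF 22 6B 51 3B 71 0B A1.

EF 22 6B 51 3B 71 0B A1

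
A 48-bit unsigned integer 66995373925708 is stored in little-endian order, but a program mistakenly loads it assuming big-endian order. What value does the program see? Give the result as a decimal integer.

84548420628028

66995373925708 in 48-bit hexadecimal is 0x3CEE9376E54C.
Stored little-endian, the bytes at ascending addresses are 4C E5 76 93 EE 3C.
Read back as big-endian, the last byte is least significant, giving 0x4CE57693EE3C.
0x4CE57693EE3C = 84548420628028.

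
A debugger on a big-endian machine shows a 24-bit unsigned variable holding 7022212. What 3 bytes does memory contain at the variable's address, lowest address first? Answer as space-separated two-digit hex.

6B 26 84

7022212 in hexadecimal, padded to 24 bits, is 0x6B2684.
Split into bytes (most-significant first): 6B 26 84.
Big-endian: lowest address holds the most-significant byte.
So the memory order matches the most-significant-first order: 6B 26 84.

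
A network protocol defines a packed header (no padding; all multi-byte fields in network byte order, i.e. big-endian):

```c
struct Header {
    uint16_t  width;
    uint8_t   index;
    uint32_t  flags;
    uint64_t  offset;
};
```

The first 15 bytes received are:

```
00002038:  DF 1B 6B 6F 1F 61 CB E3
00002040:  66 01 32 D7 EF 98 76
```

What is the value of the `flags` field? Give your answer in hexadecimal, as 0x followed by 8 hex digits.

0x6F1F61CB

`flags` follows `width` (2 B), `index` (1 B), so it starts at offset 2 + 1 = 3 and occupies 4 bytes.
Bytes at offsets 3..6: 6F 1F 61 CB.
Big-endian: lowest address holds the most-significant byte.
The bytes are already most-significant first: 0x6F1F61CB.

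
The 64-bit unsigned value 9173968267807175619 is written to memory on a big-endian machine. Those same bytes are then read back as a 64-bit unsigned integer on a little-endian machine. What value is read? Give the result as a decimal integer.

9173968267807175619 in 64-bit hexadecimal is 0x7F507B88A75A33C3.
Stored big-endian, the bytes at ascending addresses are 7F 50 7B 88 A7 5A 33 C3.
Read back as little-endian, the first byte is least significant, giving 0xC3335AA7887B507F.
0xC3335AA7887B507F = 14065685736804012159.

14065685736804012159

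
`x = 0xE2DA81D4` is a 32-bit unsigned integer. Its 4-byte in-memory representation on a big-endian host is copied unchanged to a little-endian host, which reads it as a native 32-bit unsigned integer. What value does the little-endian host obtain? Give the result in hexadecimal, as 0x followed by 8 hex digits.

Stored big-endian, the bytes at ascending addresses are E2 DA 81 D4.
Read back as little-endian, the first byte is least significant, giving 0xD481DAE2.

0xD481DAE2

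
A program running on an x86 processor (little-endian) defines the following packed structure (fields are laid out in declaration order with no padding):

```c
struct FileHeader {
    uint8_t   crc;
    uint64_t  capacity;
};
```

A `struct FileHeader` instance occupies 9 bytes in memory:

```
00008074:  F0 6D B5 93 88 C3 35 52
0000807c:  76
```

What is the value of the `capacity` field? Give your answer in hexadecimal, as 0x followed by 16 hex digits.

`capacity` follows `crc` (1 byte), so it starts at byte offset 1 and occupies 8 bytes.
Bytes at offsets 1..8: 6D B5 93 88 C3 35 52 76.
In little-endian order the low byte comes first in memory.
Reassemble most-significant byte first: 76 52 35 C3 88 93 B5 6D → 0x765235C38893B56D.

0x765235C38893B56D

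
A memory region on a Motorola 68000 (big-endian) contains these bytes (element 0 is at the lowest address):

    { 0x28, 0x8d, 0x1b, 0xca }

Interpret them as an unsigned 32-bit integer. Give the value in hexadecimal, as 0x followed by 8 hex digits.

In big-endian order the high byte comes first in memory.
The bytes are already most-significant first: 0x288D1BCA.

0x288D1BCA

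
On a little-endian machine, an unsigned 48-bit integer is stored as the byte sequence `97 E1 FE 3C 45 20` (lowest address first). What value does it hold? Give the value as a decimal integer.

35481748169111

Little-endian stores the least-significant byte at the lowest address.
Reassemble most-significant byte first: 20 45 3C FE E1 97 → 0x20453CFEE197.
0x20453CFEE197 = 35481748169111.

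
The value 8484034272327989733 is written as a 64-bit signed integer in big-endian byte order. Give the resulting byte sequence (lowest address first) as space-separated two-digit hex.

8484034272327989733 in hexadecimal, padded to 64 bits, is 0x75BD5838685979E5.
Split into bytes (most-significant first): 75 BD 58 38 68 59 79 E5.
Big-endian stores the most-significant byte at the lowest address.
So the memory order matches the most-significant-first order: 75 BD 58 38 68 59 79 E5.

75 BD 58 38 68 59 79 E5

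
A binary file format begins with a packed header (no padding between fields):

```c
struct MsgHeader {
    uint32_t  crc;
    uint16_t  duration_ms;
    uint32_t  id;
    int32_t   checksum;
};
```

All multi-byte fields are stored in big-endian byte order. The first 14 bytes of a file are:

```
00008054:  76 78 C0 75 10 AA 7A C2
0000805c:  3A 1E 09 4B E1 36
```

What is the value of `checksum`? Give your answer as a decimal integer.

155967798

`checksum` follows `crc` (4 B), `duration_ms` (2 B), `id` (4 B), so it starts at offset 4 + 2 + 4 = 10 and occupies 4 bytes.
Bytes at offsets 10..13: 09 4B E1 36.
Big-endian: lowest address holds the most-significant byte.
The bytes are already most-significant first: 0x094BE136.
0x094BE136 = 155967798.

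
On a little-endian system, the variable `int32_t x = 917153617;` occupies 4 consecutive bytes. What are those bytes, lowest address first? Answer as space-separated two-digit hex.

51 A7 AA 36

917153617 in hexadecimal, padded to 32 bits, is 0x36AAA751.
Split into bytes (most-significant first): 36 AA A7 51.
In little-endian order the low byte comes first in memory.
So at ascending addresses the bytes are 51 A7 AA 36.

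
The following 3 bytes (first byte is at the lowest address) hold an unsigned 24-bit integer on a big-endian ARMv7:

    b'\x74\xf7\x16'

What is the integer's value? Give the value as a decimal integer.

Big-endian: lowest address holds the most-significant byte.
The bytes are already most-significant first: 0x74F716.
0x74F716 = 7665430.

7665430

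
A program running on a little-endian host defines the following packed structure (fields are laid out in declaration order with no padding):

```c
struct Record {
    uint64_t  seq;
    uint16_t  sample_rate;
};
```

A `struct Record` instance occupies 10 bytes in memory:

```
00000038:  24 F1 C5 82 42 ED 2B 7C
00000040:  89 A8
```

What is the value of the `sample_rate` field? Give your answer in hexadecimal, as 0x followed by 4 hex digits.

`sample_rate` follows `seq` (8 bytes), so it starts at byte offset 8 and occupies 2 bytes.
Bytes at offsets 8..9: 89 A8.
Little-endian stores the least-significant byte at the lowest address.
Reassemble most-significant byte first: A8 89 → 0xA889.

0xA889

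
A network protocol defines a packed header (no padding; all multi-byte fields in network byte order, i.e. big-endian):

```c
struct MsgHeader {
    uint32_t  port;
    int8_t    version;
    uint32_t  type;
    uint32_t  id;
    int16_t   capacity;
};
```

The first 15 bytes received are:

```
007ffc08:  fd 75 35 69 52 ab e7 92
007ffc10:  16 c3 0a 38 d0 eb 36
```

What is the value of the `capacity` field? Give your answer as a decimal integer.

-5322

`capacity` follows `port` (4 B), `version` (1 B), `type` (4 B), `id` (4 B), so it starts at offset 4 + 1 + 4 + 4 = 13 and occupies 2 bytes.
Bytes at offsets 13..14: EB 36.
Big-endian: lowest address holds the most-significant byte.
The bytes are already most-significant first: 0xEB36.
Top bit is set, so as a signed 16-bit value this is 0xEB36 − 2^16 = -5322.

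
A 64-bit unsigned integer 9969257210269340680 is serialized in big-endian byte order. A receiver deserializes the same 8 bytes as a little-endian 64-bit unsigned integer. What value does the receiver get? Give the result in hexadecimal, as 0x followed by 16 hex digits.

0x08149B049DEA598A

9969257210269340680 in 64-bit hexadecimal is 0x8A59EA9D049B1408.
Stored big-endian, the bytes at ascending addresses are 8A 59 EA 9D 04 9B 14 08.
Read back as little-endian, the first byte is least significant, giving 0x08149B049DEA598A.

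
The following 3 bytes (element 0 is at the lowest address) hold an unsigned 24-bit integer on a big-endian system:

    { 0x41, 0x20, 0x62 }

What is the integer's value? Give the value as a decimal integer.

4268130

Big-endian stores the most-significant byte at the lowest address.
The bytes are already most-significant first: 0x412062.
0x412062 = 4268130.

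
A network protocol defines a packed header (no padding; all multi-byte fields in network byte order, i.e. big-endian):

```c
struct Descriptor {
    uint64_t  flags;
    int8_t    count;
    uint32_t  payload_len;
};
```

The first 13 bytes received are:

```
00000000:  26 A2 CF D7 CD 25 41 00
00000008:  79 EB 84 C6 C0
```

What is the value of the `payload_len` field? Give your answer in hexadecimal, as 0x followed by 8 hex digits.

`payload_len` follows `flags` (8 B), `count` (1 B), so it starts at offset 8 + 1 = 9 and occupies 4 bytes.
Bytes at offsets 9..12: EB 84 C6 C0.
In big-endian order the high byte comes first in memory.
The bytes are already most-significant first: 0xEB84C6C0.

0xEB84C6C0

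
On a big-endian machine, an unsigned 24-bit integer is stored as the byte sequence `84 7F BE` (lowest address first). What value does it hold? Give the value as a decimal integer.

8683454

Big-endian stores the most-significant byte at the lowest address.
The bytes are already most-significant first: 0x847FBE.
0x847FBE = 8683454.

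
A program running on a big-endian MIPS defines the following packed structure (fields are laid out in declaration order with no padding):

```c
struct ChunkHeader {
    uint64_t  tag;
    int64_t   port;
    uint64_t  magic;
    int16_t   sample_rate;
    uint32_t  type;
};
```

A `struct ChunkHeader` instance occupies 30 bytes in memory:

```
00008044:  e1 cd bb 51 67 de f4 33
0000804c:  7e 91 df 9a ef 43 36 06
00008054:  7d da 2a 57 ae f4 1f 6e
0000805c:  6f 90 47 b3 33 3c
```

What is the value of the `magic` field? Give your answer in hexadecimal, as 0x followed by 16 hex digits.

0x7DDA2A57AEF41F6E

`magic` follows `tag` (8 B), `port` (8 B), so it starts at offset 8 + 8 = 16 and occupies 8 bytes.
Bytes at offsets 16..23: 7D DA 2A 57 AE F4 1F 6E.
Big-endian stores the most-significant byte at the lowest address.
The bytes are already most-significant first: 0x7DDA2A57AEF41F6E.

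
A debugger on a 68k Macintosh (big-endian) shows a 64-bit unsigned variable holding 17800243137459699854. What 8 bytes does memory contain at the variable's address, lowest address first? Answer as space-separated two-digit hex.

17800243137459699854 in hexadecimal, padded to 64 bits, is 0xF7072AD2E3DEC08E.
Split into bytes (most-significant first): F7 07 2A D2 E3 DE C0 8E.
Big-endian: lowest address holds the most-significant byte.
So the memory order matches the most-significant-first order: F7 07 2A D2 E3 DE C0 8E.

F7 07 2A D2 E3 DE C0 8E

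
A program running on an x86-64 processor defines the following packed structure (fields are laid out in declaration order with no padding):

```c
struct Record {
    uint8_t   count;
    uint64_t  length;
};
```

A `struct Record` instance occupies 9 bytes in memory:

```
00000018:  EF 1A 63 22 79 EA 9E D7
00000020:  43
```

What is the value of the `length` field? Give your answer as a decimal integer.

4888550650425795354

`length` follows `count` (1 byte), so it starts at byte offset 1 and occupies 8 bytes.
Bytes at offsets 1..8: 1A 63 22 79 EA 9E D7 43.
Little-endian: lowest address holds the least-significant byte.
Reassemble most-significant byte first: 43 D7 9E EA 79 22 63 1A → 0x43D79EEA7922631A.
0x43D79EEA7922631A = 4888550650425795354.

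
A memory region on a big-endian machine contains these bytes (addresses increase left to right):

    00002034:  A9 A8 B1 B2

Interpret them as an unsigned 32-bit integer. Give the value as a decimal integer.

2846405042

In big-endian order the high byte comes first in memory.
The bytes are already most-significant first: 0xA9A8B1B2.
0xA9A8B1B2 = 2846405042.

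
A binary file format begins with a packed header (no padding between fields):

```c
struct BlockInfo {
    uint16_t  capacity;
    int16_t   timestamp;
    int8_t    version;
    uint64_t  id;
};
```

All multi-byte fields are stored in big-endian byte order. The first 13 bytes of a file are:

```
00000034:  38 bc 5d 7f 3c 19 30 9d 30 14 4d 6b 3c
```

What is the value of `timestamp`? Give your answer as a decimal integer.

23935

`timestamp` follows `capacity` (2 bytes), so it starts at byte offset 2 and occupies 2 bytes.
Bytes at offsets 2..3: 5D 7F.
Big-endian stores the most-significant byte at the lowest address.
The bytes are already most-significant first: 0x5D7F.
0x5D7F = 23935.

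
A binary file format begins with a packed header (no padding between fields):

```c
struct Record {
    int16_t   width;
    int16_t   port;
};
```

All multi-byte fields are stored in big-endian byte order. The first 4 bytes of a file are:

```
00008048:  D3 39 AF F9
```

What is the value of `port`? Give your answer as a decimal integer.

`port` follows `width` (2 bytes), so it starts at byte offset 2 and occupies 2 bytes.
Bytes at offsets 2..3: AF F9.
Big-endian: lowest address holds the most-significant byte.
The bytes are already most-significant first: 0xAFF9.
Top bit is set, so as a signed 16-bit value this is 0xAFF9 − 2^16 = -20487.

-20487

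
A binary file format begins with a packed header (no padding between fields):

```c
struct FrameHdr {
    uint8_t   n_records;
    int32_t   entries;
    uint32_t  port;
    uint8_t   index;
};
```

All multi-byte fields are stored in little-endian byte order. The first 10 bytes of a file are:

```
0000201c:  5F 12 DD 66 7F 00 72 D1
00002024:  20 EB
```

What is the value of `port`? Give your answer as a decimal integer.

`port` follows `n_records` (1 B), `entries` (4 B), so it starts at offset 1 + 4 = 5 and occupies 4 bytes.
Bytes at offsets 5..8: 00 72 D1 20.
Little-endian stores the least-significant byte at the lowest address.
Reassemble most-significant byte first: 20 D1 72 00 → 0x20D17200.
0x20D17200 = 550597120.

550597120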